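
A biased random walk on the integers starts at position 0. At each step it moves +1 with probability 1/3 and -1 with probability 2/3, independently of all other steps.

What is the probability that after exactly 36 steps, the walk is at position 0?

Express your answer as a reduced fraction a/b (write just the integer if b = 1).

Answer: 792997422694400/50031545098999707

Derivation:
To be at 0 after 36 steps: need exactly 18 steps of +1 and 18 of -1.
Number of such sequences: C(36,18) = 9075135300
Each has probability (1/3)^18 · (2/3)^18 = 262144/150094635296999121
P = 9075135300 · 262144/150094635296999121 = 792997422694400/50031545098999707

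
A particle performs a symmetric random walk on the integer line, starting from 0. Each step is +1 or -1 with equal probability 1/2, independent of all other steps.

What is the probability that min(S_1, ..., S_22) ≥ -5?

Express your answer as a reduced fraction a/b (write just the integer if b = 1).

Answer: 1656667/2097152

Derivation:
Let f(t,s) = #length-t paths at position s with S_1..S_t all ≥ -5.
f(t,s) = f(t-1,s-1) + f(t-1,s+1) for s ≥ -5; f(t,s) = 0 for s < -5.
t=0: f(0,0)=1
t=1: f(1,-1)=1 f(1,1)=1
t=2: f(2,-2)=1 f(2,0)=2 f(2,2)=1
t=3: f(3,-3)=1 f(3,-1)=3 f(3,1)=3 f(3,3)=1
t=4: f(4,-4)=1 f(4,-2)=4 f(4,0)=6 f(4,2)=4 f(4,4)=1
t=5: f(5,-5)=1 f(5,-3)=5 f(5,-1)=10 f(5,1)=10 f(5,3)=5 f(5,5)=1
t=6: f(6,-4)=6 f(6,-2)=15 f(6,0)=20 f(6,2)=15 f(6,4)=6 f(6,6)=1
t=7: f(7,-5)=6 f(7,-3)=21 f(7,-1)=35 f(7,1)=35 f(7,3)=21 f(7,5)=7 f(7,7)=1
t=8: f(8,-4)=27 f(8,-2)=56 f(8,0)=70 f(8,2)=56 f(8,4)=28 f(8,6)=8 f(8,8)=1
t=9: f(9,-5)=27 f(9,-3)=83 f(9,-1)=126 f(9,1)=126 f(9,3)=84 f(9,5)=36 f(9,7)=9 f(9,9)=1
t=10: f(10,-4)=110 f(10,-2)=209 f(10,0)=252 f(10,2)=210 f(10,4)=120 f(10,6)=45 f(10,8)=10 f(10,10)=1
t=11: f(11,-5)=110 f(11,-3)=319 f(11,-1)=461 f(11,1)=462 f(11,3)=330 f(11,5)=165 f(11,7)=55 f(11,9)=11 f(11,11)=1
t=12: f(12,-4)=429 f(12,-2)=780 f(12,0)=923 f(12,2)=792 f(12,4)=495 f(12,6)=220 f(12,8)=66 f(12,10)=12 f(12,12)=1
t=13: f(13,-5)=429 f(13,-3)=1209 f(13,-1)=1703 f(13,1)=1715 f(13,3)=1287 f(13,5)=715 f(13,7)=286 f(13,9)=78 f(13,11)=13 f(13,13)=1
t=14: f(14,-4)=1638 f(14,-2)=2912 f(14,0)=3418 f(14,2)=3002 f(14,4)=2002 f(14,6)=1001 f(14,8)=364 f(14,10)=91 f(14,12)=14 f(14,14)=1
t=15: f(15,-5)=1638 f(15,-3)=4550 f(15,-1)=6330 f(15,1)=6420 f(15,3)=5004 f(15,5)=3003 f(15,7)=1365 f(15,9)=455 f(15,11)=105 f(15,13)=15 f(15,15)=1
t=16: f(16,-4)=6188 f(16,-2)=10880 f(16,0)=12750 f(16,2)=11424 f(16,4)=8007 f(16,6)=4368 f(16,8)=1820 f(16,10)=560 f(16,12)=120 f(16,14)=16 f(16,16)=1
t=17: f(17,-5)=6188 f(17,-3)=17068 f(17,-1)=23630 f(17,1)=24174 f(17,3)=19431 f(17,5)=12375 f(17,7)=6188 f(17,9)=2380 f(17,11)=680 f(17,13)=136 f(17,15)=17 f(17,17)=1
t=18: f(18,-4)=23256 f(18,-2)=40698 f(18,0)=47804 f(18,2)=43605 f(18,4)=31806 f(18,6)=18563 f(18,8)=8568 f(18,10)=3060 f(18,12)=816 f(18,14)=153 f(18,16)=18 f(18,18)=1
t=19: f(19,-5)=23256 f(19,-3)=63954 f(19,-1)=88502 f(19,1)=91409 f(19,3)=75411 f(19,5)=50369 f(19,7)=27131 f(19,9)=11628 f(19,11)=3876 f(19,13)=969 f(19,15)=171 f(19,17)=19 f(19,19)=1
t=20: f(20,-4)=87210 f(20,-2)=152456 f(20,0)=179911 f(20,2)=166820 f(20,4)=125780 f(20,6)=77500 f(20,8)=38759 f(20,10)=15504 f(20,12)=4845 f(20,14)=1140 f(20,16)=190 f(20,18)=20 f(20,20)=1
t=21: f(21,-5)=87210 f(21,-3)=239666 f(21,-1)=332367 f(21,1)=346731 f(21,3)=292600 f(21,5)=203280 f(21,7)=116259 f(21,9)=54263 f(21,11)=20349 f(21,13)=5985 f(21,15)=1330 f(21,17)=210 f(21,19)=21 f(21,21)=1
t=22: f(22,-4)=326876 f(22,-2)=572033 f(22,0)=679098 f(22,2)=639331 f(22,4)=495880 f(22,6)=319539 f(22,8)=170522 f(22,10)=74612 f(22,12)=26334 f(22,14)=7315 f(22,16)=1540 f(22,18)=231 f(22,20)=22 f(22,22)=1
Σ_s f(22,s) = 3313334
P = 3313334/4194304 = 1656667/2097152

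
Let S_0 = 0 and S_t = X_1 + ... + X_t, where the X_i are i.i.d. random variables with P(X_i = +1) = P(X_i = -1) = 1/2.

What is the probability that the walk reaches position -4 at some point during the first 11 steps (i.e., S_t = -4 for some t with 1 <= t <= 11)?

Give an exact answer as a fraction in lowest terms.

Answer: 29/128

Derivation:
Count via complement. Let g(t,s) = #length-t paths at position s with S_1..S_t all ≠ -4.
g(t,s) = g(t-1,s-1) + g(t-1,s+1) for s ≠ -4; g(t,-4) = 0.
t=0: g(0,0)=1
t=1: g(1,-1)=1 g(1,1)=1
t=2: g(2,-2)=1 g(2,0)=2 g(2,2)=1
t=3: g(3,-3)=1 g(3,-1)=3 g(3,1)=3 g(3,3)=1
t=4: g(4,-2)=4 g(4,0)=6 g(4,2)=4 g(4,4)=1
t=5: g(5,-3)=4 g(5,-1)=10 g(5,1)=10 g(5,3)=5 g(5,5)=1
t=6: g(6,-2)=14 g(6,0)=20 g(6,2)=15 g(6,4)=6 g(6,6)=1
t=7: g(7,-3)=14 g(7,-1)=34 g(7,1)=35 g(7,3)=21 g(7,5)=7 g(7,7)=1
t=8: g(8,-2)=48 g(8,0)=69 g(8,2)=56 g(8,4)=28 g(8,6)=8 g(8,8)=1
t=9: g(9,-3)=48 g(9,-1)=117 g(9,1)=125 g(9,3)=84 g(9,5)=36 g(9,7)=9 g(9,9)=1
t=10: g(10,-2)=165 g(10,0)=242 g(10,2)=209 g(10,4)=120 g(10,6)=45 g(10,8)=10 g(10,10)=1
t=11: g(11,-3)=165 g(11,-1)=407 g(11,1)=451 g(11,3)=329 g(11,5)=165 g(11,7)=55 g(11,9)=11 g(11,11)=1
Paths never hitting -4: Σ_s g(11,s) = 1584
Paths hitting -4: 2^11 - 1584 = 464
P = 464/2048 = 29/128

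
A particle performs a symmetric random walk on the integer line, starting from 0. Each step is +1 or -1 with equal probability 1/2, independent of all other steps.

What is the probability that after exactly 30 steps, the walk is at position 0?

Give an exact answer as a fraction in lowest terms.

To return to 0 after 30 steps: need exactly 15 steps of +1 and 15 of -1.
Favorable paths: C(30,15) = 155117520
Total paths: 2^30 = 1073741824
P = 155117520/1073741824 = 9694845/67108864

Answer: 9694845/67108864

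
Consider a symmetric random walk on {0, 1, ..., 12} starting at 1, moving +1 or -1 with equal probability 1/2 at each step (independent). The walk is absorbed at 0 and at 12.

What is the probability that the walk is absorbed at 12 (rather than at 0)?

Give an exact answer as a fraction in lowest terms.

Symmetric walk (p = 1/2): the harmonic-function argument gives P(hit 12 before 0 | start at 1) = a/N.
P = 1/12 = 1/12

Answer: 1/12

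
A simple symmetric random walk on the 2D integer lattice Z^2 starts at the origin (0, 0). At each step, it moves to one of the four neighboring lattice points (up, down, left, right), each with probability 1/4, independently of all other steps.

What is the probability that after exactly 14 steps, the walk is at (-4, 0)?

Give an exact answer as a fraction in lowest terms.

Let h be the number of horizontal steps (so 14-h are vertical). To end at (-4,0) need (h-4)/2 right-steps and ((14-h)+0)/2 up-steps.
Sum over h with 4 ≤ h ≤ 14, h ≡ 0 (mod 2), 14-h ≡ 0 (mod 2):
h=4: C(14,4)·C(4,0)·C(10,5) = 1001·1·252 = 252252
h=6: C(14,6)·C(6,1)·C(8,4) = 3003·6·70 = 1261260
h=8: C(14,8)·C(8,2)·C(6,3) = 3003·28·20 = 1681680
h=10: C(14,10)·C(10,3)·C(4,2) = 1001·120·6 = 720720
h=12: C(14,12)·C(12,4)·C(2,1) = 91·495·2 = 90090
h=14: C(14,14)·C(14,5)·C(0,0) = 1·2002·1 = 2002
Total favorable: 4008004
Total paths: 4^14 = 268435456
P = 4008004/268435456 = 1002001/67108864

Answer: 1002001/67108864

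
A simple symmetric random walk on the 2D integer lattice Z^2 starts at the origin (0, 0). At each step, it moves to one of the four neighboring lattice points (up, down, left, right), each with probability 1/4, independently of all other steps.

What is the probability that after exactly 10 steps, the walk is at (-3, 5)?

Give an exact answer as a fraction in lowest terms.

Answer: 525/262144

Derivation:
Let h be the number of horizontal steps (so 10-h are vertical). To end at (-3,5) need (h-3)/2 right-steps and ((10-h)+5)/2 up-steps.
Sum over h with 3 ≤ h ≤ 5, h ≡ 1 (mod 2), 10-h ≡ 1 (mod 2):
h=3: C(10,3)·C(3,0)·C(7,6) = 120·1·7 = 840
h=5: C(10,5)·C(5,1)·C(5,5) = 252·5·1 = 1260
Total favorable: 2100
Total paths: 4^10 = 1048576
P = 2100/1048576 = 525/262144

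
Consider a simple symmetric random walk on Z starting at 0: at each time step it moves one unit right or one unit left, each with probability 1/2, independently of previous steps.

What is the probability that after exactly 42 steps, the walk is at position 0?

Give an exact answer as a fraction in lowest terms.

To return to 0 after 42 steps: need exactly 21 steps of +1 and 21 of -1.
Favorable paths: C(42,21) = 538257874440
Total paths: 2^42 = 4398046511104
P = 538257874440/4398046511104 = 67282234305/549755813888

Answer: 67282234305/549755813888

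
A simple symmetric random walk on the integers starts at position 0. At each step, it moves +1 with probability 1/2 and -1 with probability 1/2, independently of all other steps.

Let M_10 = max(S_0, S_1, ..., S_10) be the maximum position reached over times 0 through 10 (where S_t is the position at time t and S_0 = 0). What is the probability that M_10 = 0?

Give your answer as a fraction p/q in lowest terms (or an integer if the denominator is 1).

Let M_10 = max(S_0,...,S_10). Use the reflection principle: for j ≥ 1, #{paths with M_10 ≥ j} = #{S_10 ≥ j} + #{S_10 ≥ j+1}.
P(M_10 ≥ 0) = 1 since S_0 = 0, so #{M_10 ≥ 0} = 1024.
#{M_10 ≥ 1} = #{S_10 ≥ 1} + #{S_10 ≥ 2} = 386 + 386 = 772.
#{M_10 = 0} = 1024 - 772 = 252.
P(M_10 = 0) = 252/1024 = 63/256

Answer: 63/256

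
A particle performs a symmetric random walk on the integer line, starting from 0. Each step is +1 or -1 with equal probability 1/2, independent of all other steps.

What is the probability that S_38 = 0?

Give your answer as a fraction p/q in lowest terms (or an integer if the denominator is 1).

To return to 0 after 38 steps: need exactly 19 steps of +1 and 19 of -1.
Favorable paths: C(38,19) = 35345263800
Total paths: 2^38 = 274877906944
P = 35345263800/274877906944 = 4418157975/34359738368

Answer: 4418157975/34359738368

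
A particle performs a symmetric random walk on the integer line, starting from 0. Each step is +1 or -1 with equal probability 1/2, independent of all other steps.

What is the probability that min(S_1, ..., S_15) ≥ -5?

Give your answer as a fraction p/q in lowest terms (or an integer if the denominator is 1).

Let f(t,s) = #length-t paths at position s with S_1..S_t all ≥ -5.
f(t,s) = f(t-1,s-1) + f(t-1,s+1) for s ≥ -5; f(t,s) = 0 for s < -5.
t=0: f(0,0)=1
t=1: f(1,-1)=1 f(1,1)=1
t=2: f(2,-2)=1 f(2,0)=2 f(2,2)=1
t=3: f(3,-3)=1 f(3,-1)=3 f(3,1)=3 f(3,3)=1
t=4: f(4,-4)=1 f(4,-2)=4 f(4,0)=6 f(4,2)=4 f(4,4)=1
t=5: f(5,-5)=1 f(5,-3)=5 f(5,-1)=10 f(5,1)=10 f(5,3)=5 f(5,5)=1
t=6: f(6,-4)=6 f(6,-2)=15 f(6,0)=20 f(6,2)=15 f(6,4)=6 f(6,6)=1
t=7: f(7,-5)=6 f(7,-3)=21 f(7,-1)=35 f(7,1)=35 f(7,3)=21 f(7,5)=7 f(7,7)=1
t=8: f(8,-4)=27 f(8,-2)=56 f(8,0)=70 f(8,2)=56 f(8,4)=28 f(8,6)=8 f(8,8)=1
t=9: f(9,-5)=27 f(9,-3)=83 f(9,-1)=126 f(9,1)=126 f(9,3)=84 f(9,5)=36 f(9,7)=9 f(9,9)=1
t=10: f(10,-4)=110 f(10,-2)=209 f(10,0)=252 f(10,2)=210 f(10,4)=120 f(10,6)=45 f(10,8)=10 f(10,10)=1
t=11: f(11,-5)=110 f(11,-3)=319 f(11,-1)=461 f(11,1)=462 f(11,3)=330 f(11,5)=165 f(11,7)=55 f(11,9)=11 f(11,11)=1
t=12: f(12,-4)=429 f(12,-2)=780 f(12,0)=923 f(12,2)=792 f(12,4)=495 f(12,6)=220 f(12,8)=66 f(12,10)=12 f(12,12)=1
t=13: f(13,-5)=429 f(13,-3)=1209 f(13,-1)=1703 f(13,1)=1715 f(13,3)=1287 f(13,5)=715 f(13,7)=286 f(13,9)=78 f(13,11)=13 f(13,13)=1
t=14: f(14,-4)=1638 f(14,-2)=2912 f(14,0)=3418 f(14,2)=3002 f(14,4)=2002 f(14,6)=1001 f(14,8)=364 f(14,10)=91 f(14,12)=14 f(14,14)=1
t=15: f(15,-5)=1638 f(15,-3)=4550 f(15,-1)=6330 f(15,1)=6420 f(15,3)=5004 f(15,5)=3003 f(15,7)=1365 f(15,9)=455 f(15,11)=105 f(15,13)=15 f(15,15)=1
Σ_s f(15,s) = 28886
P = 28886/32768 = 14443/16384

Answer: 14443/16384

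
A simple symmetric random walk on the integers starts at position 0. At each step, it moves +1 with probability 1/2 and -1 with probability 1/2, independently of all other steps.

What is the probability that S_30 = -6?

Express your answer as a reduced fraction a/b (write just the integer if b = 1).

To reach position -6 after 30 steps: need 12 steps of +1 and 18 of -1.
Favorable paths: C(30,12) = 86493225
Total paths: 2^30 = 1073741824
P = 86493225/1073741824 = 86493225/1073741824

Answer: 86493225/1073741824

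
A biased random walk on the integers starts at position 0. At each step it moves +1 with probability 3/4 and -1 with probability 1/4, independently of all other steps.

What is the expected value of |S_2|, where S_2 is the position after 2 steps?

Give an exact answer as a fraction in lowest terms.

Answer: 5/4

Derivation:
S_2 takes values m ≡ 0 (mod 2) with |m| ≤ 2; P(S_2=m) = C(2,(2+m)/2) · (3/4)^((2+m)/2) · (1/4)^((2-m)/2).
Distribution: P(S=-2)=1/16, P(S=0)=3/8, P(S=2)=9/16
E[|S_2|] = Σ_m |m|·P(S_2=m) = 5/4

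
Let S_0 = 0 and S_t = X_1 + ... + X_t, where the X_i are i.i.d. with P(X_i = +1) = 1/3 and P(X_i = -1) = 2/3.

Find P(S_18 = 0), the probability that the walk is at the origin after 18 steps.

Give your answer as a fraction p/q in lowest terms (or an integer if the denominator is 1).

Answer: 24893440/387420489

Derivation:
To be at 0 after 18 steps: need exactly 9 steps of +1 and 9 of -1.
Number of such sequences: C(18,9) = 48620
Each has probability (1/3)^9 · (2/3)^9 = 512/387420489
P = 48620 · 512/387420489 = 24893440/387420489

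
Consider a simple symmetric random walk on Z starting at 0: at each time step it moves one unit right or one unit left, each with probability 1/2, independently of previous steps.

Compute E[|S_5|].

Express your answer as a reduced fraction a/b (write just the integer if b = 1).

S_5 takes values m ≡ 1 (mod 2) with |m| ≤ 5; P(S_5=m) = C(5,(5+m)/2)/2^5.
Total paths: 2^5 = 32
Distribution: P(S=-5)=1/32, P(S=-3)=5/32, P(S=-1)=10/32, P(S=1)=10/32, P(S=3)=5/32, P(S=5)=1/32
E[|S_5|] = Σ_m |m|·P(S_5=m) = 60/32 = 15/8

Answer: 15/8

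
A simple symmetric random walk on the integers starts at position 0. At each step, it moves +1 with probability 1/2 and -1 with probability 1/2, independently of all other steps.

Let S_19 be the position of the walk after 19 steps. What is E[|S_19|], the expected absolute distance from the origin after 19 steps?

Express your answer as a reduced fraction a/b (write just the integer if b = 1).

Answer: 230945/65536

Derivation:
S_19 takes values m ≡ 1 (mod 2) with |m| ≤ 19; P(S_19=m) = C(19,(19+m)/2)/2^19.
Total paths: 2^19 = 524288
Distribution: P(S=-19)=1/524288, P(S=-17)=19/524288, P(S=-15)=171/524288, P(S=-13)=969/524288, P(S=-11)=3876/524288, P(S=-9)=11628/524288, P(S=-7)=27132/524288, P(S=-5)=50388/524288, P(S=-3)=75582/524288, P(S=-1)=92378/524288, P(S=1)=92378/524288, P(S=3)=75582/524288, P(S=5)=50388/524288, P(S=7)=27132/524288, P(S=9)=11628/524288, P(S=11)=3876/524288, P(S=13)=969/524288, P(S=15)=171/524288, P(S=17)=19/524288, P(S=19)=1/524288
E[|S_19|] = Σ_m |m|·P(S_19=m) = 1847560/524288 = 230945/65536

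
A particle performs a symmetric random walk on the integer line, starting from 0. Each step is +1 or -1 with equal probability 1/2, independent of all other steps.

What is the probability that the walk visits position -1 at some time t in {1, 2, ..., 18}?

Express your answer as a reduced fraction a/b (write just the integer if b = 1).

Answer: 53381/65536

Derivation:
Count via complement. Let g(t,s) = #length-t paths at position s with S_1..S_t all ≠ -1.
g(t,s) = g(t-1,s-1) + g(t-1,s+1) for s ≠ -1; g(t,-1) = 0.
t=0: g(0,0)=1
t=1: g(1,1)=1
t=2: g(2,0)=1 g(2,2)=1
t=3: g(3,1)=2 g(3,3)=1
t=4: g(4,0)=2 g(4,2)=3 g(4,4)=1
t=5: g(5,1)=5 g(5,3)=4 g(5,5)=1
t=6: g(6,0)=5 g(6,2)=9 g(6,4)=5 g(6,6)=1
t=7: g(7,1)=14 g(7,3)=14 g(7,5)=6 g(7,7)=1
t=8: g(8,0)=14 g(8,2)=28 g(8,4)=20 g(8,6)=7 g(8,8)=1
t=9: g(9,1)=42 g(9,3)=48 g(9,5)=27 g(9,7)=8 g(9,9)=1
t=10: g(10,0)=42 g(10,2)=90 g(10,4)=75 g(10,6)=35 g(10,8)=9 g(10,10)=1
t=11: g(11,1)=132 g(11,3)=165 g(11,5)=110 g(11,7)=44 g(11,9)=10 g(11,11)=1
t=12: g(12,0)=132 g(12,2)=297 g(12,4)=275 g(12,6)=154 g(12,8)=54 g(12,10)=11 g(12,12)=1
t=13: g(13,1)=429 g(13,3)=572 g(13,5)=429 g(13,7)=208 g(13,9)=65 g(13,11)=12 g(13,13)=1
t=14: g(14,0)=429 g(14,2)=1001 g(14,4)=1001 g(14,6)=637 g(14,8)=273 g(14,10)=77 g(14,12)=13 g(14,14)=1
t=15: g(15,1)=1430 g(15,3)=2002 g(15,5)=1638 g(15,7)=910 g(15,9)=350 g(15,11)=90 g(15,13)=14 g(15,15)=1
t=16: g(16,0)=1430 g(16,2)=3432 g(16,4)=3640 g(16,6)=2548 g(16,8)=1260 g(16,10)=440 g(16,12)=104 g(16,14)=15 g(16,16)=1
t=17: g(17,1)=4862 g(17,3)=7072 g(17,5)=6188 g(17,7)=3808 g(17,9)=1700 g(17,11)=544 g(17,13)=119 g(17,15)=16 g(17,17)=1
t=18: g(18,0)=4862 g(18,2)=11934 g(18,4)=13260 g(18,6)=9996 g(18,8)=5508 g(18,10)=2244 g(18,12)=663 g(18,14)=135 g(18,16)=17 g(18,18)=1
Paths never hitting -1: Σ_s g(18,s) = 48620
Paths hitting -1: 2^18 - 48620 = 213524
P = 213524/262144 = 53381/65536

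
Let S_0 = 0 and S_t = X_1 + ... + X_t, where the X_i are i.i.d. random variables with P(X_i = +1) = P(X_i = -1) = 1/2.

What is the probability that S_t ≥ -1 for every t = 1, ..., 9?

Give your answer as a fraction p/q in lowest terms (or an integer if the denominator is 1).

Let f(t,s) = #length-t paths at position s with S_1..S_t all ≥ -1.
f(t,s) = f(t-1,s-1) + f(t-1,s+1) for s ≥ -1; f(t,s) = 0 for s < -1.
t=0: f(0,0)=1
t=1: f(1,-1)=1 f(1,1)=1
t=2: f(2,0)=2 f(2,2)=1
t=3: f(3,-1)=2 f(3,1)=3 f(3,3)=1
t=4: f(4,0)=5 f(4,2)=4 f(4,4)=1
t=5: f(5,-1)=5 f(5,1)=9 f(5,3)=5 f(5,5)=1
t=6: f(6,0)=14 f(6,2)=14 f(6,4)=6 f(6,6)=1
t=7: f(7,-1)=14 f(7,1)=28 f(7,3)=20 f(7,5)=7 f(7,7)=1
t=8: f(8,0)=42 f(8,2)=48 f(8,4)=27 f(8,6)=8 f(8,8)=1
t=9: f(9,-1)=42 f(9,1)=90 f(9,3)=75 f(9,5)=35 f(9,7)=9 f(9,9)=1
Σ_s f(9,s) = 252
P = 252/512 = 63/128

Answer: 63/128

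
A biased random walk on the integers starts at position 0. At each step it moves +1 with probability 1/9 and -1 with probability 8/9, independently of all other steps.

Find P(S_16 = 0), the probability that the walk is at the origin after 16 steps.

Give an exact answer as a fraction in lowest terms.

Answer: 23991418880/205891132094649

Derivation:
To be at 0 after 16 steps: need exactly 8 steps of +1 and 8 of -1.
Number of such sequences: C(16,8) = 12870
Each has probability (1/9)^8 · (8/9)^8 = 16777216/1853020188851841
P = 12870 · 16777216/1853020188851841 = 23991418880/205891132094649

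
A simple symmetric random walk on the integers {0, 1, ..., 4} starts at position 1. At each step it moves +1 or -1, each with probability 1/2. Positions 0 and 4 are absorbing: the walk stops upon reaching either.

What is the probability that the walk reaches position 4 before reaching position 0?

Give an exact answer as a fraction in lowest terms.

Symmetric walk (p = 1/2): the harmonic-function argument gives P(hit 4 before 0 | start at 1) = a/N.
P = 1/4 = 1/4

Answer: 1/4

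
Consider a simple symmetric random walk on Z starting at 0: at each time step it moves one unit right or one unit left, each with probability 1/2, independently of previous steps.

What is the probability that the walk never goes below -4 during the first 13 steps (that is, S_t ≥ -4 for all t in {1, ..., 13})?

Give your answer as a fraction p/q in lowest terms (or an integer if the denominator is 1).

Answer: 6721/8192

Derivation:
Let f(t,s) = #length-t paths at position s with S_1..S_t all ≥ -4.
f(t,s) = f(t-1,s-1) + f(t-1,s+1) for s ≥ -4; f(t,s) = 0 for s < -4.
t=0: f(0,0)=1
t=1: f(1,-1)=1 f(1,1)=1
t=2: f(2,-2)=1 f(2,0)=2 f(2,2)=1
t=3: f(3,-3)=1 f(3,-1)=3 f(3,1)=3 f(3,3)=1
t=4: f(4,-4)=1 f(4,-2)=4 f(4,0)=6 f(4,2)=4 f(4,4)=1
t=5: f(5,-3)=5 f(5,-1)=10 f(5,1)=10 f(5,3)=5 f(5,5)=1
t=6: f(6,-4)=5 f(6,-2)=15 f(6,0)=20 f(6,2)=15 f(6,4)=6 f(6,6)=1
t=7: f(7,-3)=20 f(7,-1)=35 f(7,1)=35 f(7,3)=21 f(7,5)=7 f(7,7)=1
t=8: f(8,-4)=20 f(8,-2)=55 f(8,0)=70 f(8,2)=56 f(8,4)=28 f(8,6)=8 f(8,8)=1
t=9: f(9,-3)=75 f(9,-1)=125 f(9,1)=126 f(9,3)=84 f(9,5)=36 f(9,7)=9 f(9,9)=1
t=10: f(10,-4)=75 f(10,-2)=200 f(10,0)=251 f(10,2)=210 f(10,4)=120 f(10,6)=45 f(10,8)=10 f(10,10)=1
t=11: f(11,-3)=275 f(11,-1)=451 f(11,1)=461 f(11,3)=330 f(11,5)=165 f(11,7)=55 f(11,9)=11 f(11,11)=1
t=12: f(12,-4)=275 f(12,-2)=726 f(12,0)=912 f(12,2)=791 f(12,4)=495 f(12,6)=220 f(12,8)=66 f(12,10)=12 f(12,12)=1
t=13: f(13,-3)=1001 f(13,-1)=1638 f(13,1)=1703 f(13,3)=1286 f(13,5)=715 f(13,7)=286 f(13,9)=78 f(13,11)=13 f(13,13)=1
Σ_s f(13,s) = 6721
P = 6721/8192 = 6721/8192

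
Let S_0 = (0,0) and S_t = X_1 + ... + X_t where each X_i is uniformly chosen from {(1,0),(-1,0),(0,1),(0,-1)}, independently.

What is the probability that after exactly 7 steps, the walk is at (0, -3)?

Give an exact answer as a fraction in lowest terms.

Answer: 441/16384

Derivation:
Let h be the number of horizontal steps (so 7-h are vertical). To end at (0,-3) need (h+0)/2 right-steps and ((7-h)-3)/2 up-steps.
Sum over h with 0 ≤ h ≤ 4, h ≡ 0 (mod 2), 7-h ≡ 1 (mod 2):
h=0: C(7,0)·C(0,0)·C(7,2) = 1·1·21 = 21
h=2: C(7,2)·C(2,1)·C(5,1) = 21·2·5 = 210
h=4: C(7,4)·C(4,2)·C(3,0) = 35·6·1 = 210
Total favorable: 441
Total paths: 4^7 = 16384
P = 441/16384 = 441/16384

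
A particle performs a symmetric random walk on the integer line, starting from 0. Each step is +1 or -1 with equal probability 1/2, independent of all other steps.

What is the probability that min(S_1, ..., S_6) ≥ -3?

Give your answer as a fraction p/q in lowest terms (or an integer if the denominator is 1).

Let f(t,s) = #length-t paths at position s with S_1..S_t all ≥ -3.
f(t,s) = f(t-1,s-1) + f(t-1,s+1) for s ≥ -3; f(t,s) = 0 for s < -3.
t=0: f(0,0)=1
t=1: f(1,-1)=1 f(1,1)=1
t=2: f(2,-2)=1 f(2,0)=2 f(2,2)=1
t=3: f(3,-3)=1 f(3,-1)=3 f(3,1)=3 f(3,3)=1
t=4: f(4,-2)=4 f(4,0)=6 f(4,2)=4 f(4,4)=1
t=5: f(5,-3)=4 f(5,-1)=10 f(5,1)=10 f(5,3)=5 f(5,5)=1
t=6: f(6,-2)=14 f(6,0)=20 f(6,2)=15 f(6,4)=6 f(6,6)=1
Σ_s f(6,s) = 56
P = 56/64 = 7/8

Answer: 7/8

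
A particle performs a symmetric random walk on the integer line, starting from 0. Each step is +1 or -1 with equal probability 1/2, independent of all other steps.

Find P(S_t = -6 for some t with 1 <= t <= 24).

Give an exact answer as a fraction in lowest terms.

Answer: 962689/4194304

Derivation:
Count via complement. Let g(t,s) = #length-t paths at position s with S_1..S_t all ≠ -6.
g(t,s) = g(t-1,s-1) + g(t-1,s+1) for s ≠ -6; g(t,-6) = 0.
t=0: g(0,0)=1
t=1: g(1,-1)=1 g(1,1)=1
t=2: g(2,-2)=1 g(2,0)=2 g(2,2)=1
t=3: g(3,-3)=1 g(3,-1)=3 g(3,1)=3 g(3,3)=1
t=4: g(4,-4)=1 g(4,-2)=4 g(4,0)=6 g(4,2)=4 g(4,4)=1
t=5: g(5,-5)=1 g(5,-3)=5 g(5,-1)=10 g(5,1)=10 g(5,3)=5 g(5,5)=1
t=6: g(6,-4)=6 g(6,-2)=15 g(6,0)=20 g(6,2)=15 g(6,4)=6 g(6,6)=1
t=7: g(7,-5)=6 g(7,-3)=21 g(7,-1)=35 g(7,1)=35 g(7,3)=21 g(7,5)=7 g(7,7)=1
t=8: g(8,-4)=27 g(8,-2)=56 g(8,0)=70 g(8,2)=56 g(8,4)=28 g(8,6)=8 g(8,8)=1
t=9: g(9,-5)=27 g(9,-3)=83 g(9,-1)=126 g(9,1)=126 g(9,3)=84 g(9,5)=36 g(9,7)=9 g(9,9)=1
t=10: g(10,-4)=110 g(10,-2)=209 g(10,0)=252 g(10,2)=210 g(10,4)=120 g(10,6)=45 g(10,8)=10 g(10,10)=1
t=11: g(11,-5)=110 g(11,-3)=319 g(11,-1)=461 g(11,1)=462 g(11,3)=330 g(11,5)=165 g(11,7)=55 g(11,9)=11 g(11,11)=1
t=12: g(12,-4)=429 g(12,-2)=780 g(12,0)=923 g(12,2)=792 g(12,4)=495 g(12,6)=220 g(12,8)=66 g(12,10)=12 g(12,12)=1
t=13: g(13,-5)=429 g(13,-3)=1209 g(13,-1)=1703 g(13,1)=1715 g(13,3)=1287 g(13,5)=715 g(13,7)=286 g(13,9)=78 g(13,11)=13 g(13,13)=1
t=14: g(14,-4)=1638 g(14,-2)=2912 g(14,0)=3418 g(14,2)=3002 g(14,4)=2002 g(14,6)=1001 g(14,8)=364 g(14,10)=91 g(14,12)=14 g(14,14)=1
t=15: g(15,-5)=1638 g(15,-3)=4550 g(15,-1)=6330 g(15,1)=6420 g(15,3)=5004 g(15,5)=3003 g(15,7)=1365 g(15,9)=455 g(15,11)=105 g(15,13)=15 g(15,15)=1
t=16: g(16,-4)=6188 g(16,-2)=10880 g(16,0)=12750 g(16,2)=11424 g(16,4)=8007 g(16,6)=4368 g(16,8)=1820 g(16,10)=560 g(16,12)=120 g(16,14)=16 g(16,16)=1
t=17: g(17,-5)=6188 g(17,-3)=17068 g(17,-1)=23630 g(17,1)=24174 g(17,3)=19431 g(17,5)=12375 g(17,7)=6188 g(17,9)=2380 g(17,11)=680 g(17,13)=136 g(17,15)=17 g(17,17)=1
t=18: g(18,-4)=23256 g(18,-2)=40698 g(18,0)=47804 g(18,2)=43605 g(18,4)=31806 g(18,6)=18563 g(18,8)=8568 g(18,10)=3060 g(18,12)=816 g(18,14)=153 g(18,16)=18 g(18,18)=1
t=19: g(19,-5)=23256 g(19,-3)=63954 g(19,-1)=88502 g(19,1)=91409 g(19,3)=75411 g(19,5)=50369 g(19,7)=27131 g(19,9)=11628 g(19,11)=3876 g(19,13)=969 g(19,15)=171 g(19,17)=19 g(19,19)=1
t=20: g(20,-4)=87210 g(20,-2)=152456 g(20,0)=179911 g(20,2)=166820 g(20,4)=125780 g(20,6)=77500 g(20,8)=38759 g(20,10)=15504 g(20,12)=4845 g(20,14)=1140 g(20,16)=190 g(20,18)=20 g(20,20)=1
t=21: g(21,-5)=87210 g(21,-3)=239666 g(21,-1)=332367 g(21,1)=346731 g(21,3)=292600 g(21,5)=203280 g(21,7)=116259 g(21,9)=54263 g(21,11)=20349 g(21,13)=5985 g(21,15)=1330 g(21,17)=210 g(21,19)=21 g(21,21)=1
t=22: g(22,-4)=326876 g(22,-2)=572033 g(22,0)=679098 g(22,2)=639331 g(22,4)=495880 g(22,6)=319539 g(22,8)=170522 g(22,10)=74612 g(22,12)=26334 g(22,14)=7315 g(22,16)=1540 g(22,18)=231 g(22,20)=22 g(22,22)=1
t=23: g(23,-5)=326876 g(23,-3)=898909 g(23,-1)=1251131 g(23,1)=1318429 g(23,3)=1135211 g(23,5)=815419 g(23,7)=490061 g(23,9)=245134 g(23,11)=100946 g(23,13)=33649 g(23,15)=8855 g(23,17)=1771 g(23,19)=253 g(23,21)=23 g(23,23)=1
t=24: g(24,-4)=1225785 g(24,-2)=2150040 g(24,0)=2569560 g(24,2)=2453640 g(24,4)=1950630 g(24,6)=1305480 g(24,8)=735195 g(24,10)=346080 g(24,12)=134595 g(24,14)=42504 g(24,16)=10626 g(24,18)=2024 g(24,20)=276 g(24,22)=24 g(24,24)=1
Paths never hitting -6: Σ_s g(24,s) = 12926460
Paths hitting -6: 2^24 - 12926460 = 3850756
P = 3850756/16777216 = 962689/4194304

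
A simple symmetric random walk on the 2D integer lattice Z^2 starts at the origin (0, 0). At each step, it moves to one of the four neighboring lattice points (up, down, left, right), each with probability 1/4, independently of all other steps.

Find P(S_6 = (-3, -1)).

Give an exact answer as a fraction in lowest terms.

Let h be the number of horizontal steps (so 6-h are vertical). To end at (-3,-1) need (h-3)/2 right-steps and ((6-h)-1)/2 up-steps.
Sum over h with 3 ≤ h ≤ 5, h ≡ 1 (mod 2), 6-h ≡ 1 (mod 2):
h=3: C(6,3)·C(3,0)·C(3,1) = 20·1·3 = 60
h=5: C(6,5)·C(5,1)·C(1,0) = 6·5·1 = 30
Total favorable: 90
Total paths: 4^6 = 4096
P = 90/4096 = 45/2048

Answer: 45/2048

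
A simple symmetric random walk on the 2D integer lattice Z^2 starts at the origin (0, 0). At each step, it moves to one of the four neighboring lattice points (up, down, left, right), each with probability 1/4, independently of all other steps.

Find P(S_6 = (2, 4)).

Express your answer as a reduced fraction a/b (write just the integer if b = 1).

Answer: 15/4096

Derivation:
Let h be the number of horizontal steps (so 6-h are vertical). To end at (2,4) need (h+2)/2 right-steps and ((6-h)+4)/2 up-steps.
Sum over h with 2 ≤ h ≤ 2, h ≡ 0 (mod 2), 6-h ≡ 0 (mod 2):
h=2: C(6,2)·C(2,2)·C(4,4) = 15·1·1 = 15
Total favorable: 15
Total paths: 4^6 = 4096
P = 15/4096 = 15/4096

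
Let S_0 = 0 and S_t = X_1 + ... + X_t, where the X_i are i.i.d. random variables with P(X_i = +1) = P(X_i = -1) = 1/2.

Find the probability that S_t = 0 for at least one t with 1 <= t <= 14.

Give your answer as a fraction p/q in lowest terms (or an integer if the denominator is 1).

Answer: 1619/2048

Derivation:
Count via complement. Let g(t,s) = #length-t paths at position s with S_1..S_t all ≠ 0.
g(t,s) = g(t-1,s-1) + g(t-1,s+1) for s ≠ 0; g(t,0) = 0.
t=0: g(0,0)=1
t=1: g(1,-1)=1 g(1,1)=1
t=2: g(2,-2)=1 g(2,2)=1
t=3: g(3,-3)=1 g(3,-1)=1 g(3,1)=1 g(3,3)=1
t=4: g(4,-4)=1 g(4,-2)=2 g(4,2)=2 g(4,4)=1
t=5: g(5,-5)=1 g(5,-3)=3 g(5,-1)=2 g(5,1)=2 g(5,3)=3 g(5,5)=1
t=6: g(6,-6)=1 g(6,-4)=4 g(6,-2)=5 g(6,2)=5 g(6,4)=4 g(6,6)=1
t=7: g(7,-7)=1 g(7,-5)=5 g(7,-3)=9 g(7,-1)=5 g(7,1)=5 g(7,3)=9 g(7,5)=5 g(7,7)=1
t=8: g(8,-8)=1 g(8,-6)=6 g(8,-4)=14 g(8,-2)=14 g(8,2)=14 g(8,4)=14 g(8,6)=6 g(8,8)=1
t=9: g(9,-9)=1 g(9,-7)=7 g(9,-5)=20 g(9,-3)=28 g(9,-1)=14 g(9,1)=14 g(9,3)=28 g(9,5)=20 g(9,7)=7 g(9,9)=1
t=10: g(10,-10)=1 g(10,-8)=8 g(10,-6)=27 g(10,-4)=48 g(10,-2)=42 g(10,2)=42 g(10,4)=48 g(10,6)=27 g(10,8)=8 g(10,10)=1
t=11: g(11,-11)=1 g(11,-9)=9 g(11,-7)=35 g(11,-5)=75 g(11,-3)=90 g(11,-1)=42 g(11,1)=42 g(11,3)=90 g(11,5)=75 g(11,7)=35 g(11,9)=9 g(11,11)=1
t=12: g(12,-12)=1 g(12,-10)=10 g(12,-8)=44 g(12,-6)=110 g(12,-4)=165 g(12,-2)=132 g(12,2)=132 g(12,4)=165 g(12,6)=110 g(12,8)=44 g(12,10)=10 g(12,12)=1
t=13: g(13,-13)=1 g(13,-11)=11 g(13,-9)=54 g(13,-7)=154 g(13,-5)=275 g(13,-3)=297 g(13,-1)=132 g(13,1)=132 g(13,3)=297 g(13,5)=275 g(13,7)=154 g(13,9)=54 g(13,11)=11 g(13,13)=1
t=14: g(14,-14)=1 g(14,-12)=12 g(14,-10)=65 g(14,-8)=208 g(14,-6)=429 g(14,-4)=572 g(14,-2)=429 g(14,2)=429 g(14,4)=572 g(14,6)=429 g(14,8)=208 g(14,10)=65 g(14,12)=12 g(14,14)=1
Paths never hitting 0: Σ_s g(14,s) = 3432
Paths hitting 0: 2^14 - 3432 = 12952
P = 12952/16384 = 1619/2048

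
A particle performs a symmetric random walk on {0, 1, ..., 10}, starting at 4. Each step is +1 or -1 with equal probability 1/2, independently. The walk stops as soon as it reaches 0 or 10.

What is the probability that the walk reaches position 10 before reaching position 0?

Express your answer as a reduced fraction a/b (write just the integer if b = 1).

Symmetric walk (p = 1/2): the harmonic-function argument gives P(hit 10 before 0 | start at 4) = a/N.
P = 4/10 = 2/5

Answer: 2/5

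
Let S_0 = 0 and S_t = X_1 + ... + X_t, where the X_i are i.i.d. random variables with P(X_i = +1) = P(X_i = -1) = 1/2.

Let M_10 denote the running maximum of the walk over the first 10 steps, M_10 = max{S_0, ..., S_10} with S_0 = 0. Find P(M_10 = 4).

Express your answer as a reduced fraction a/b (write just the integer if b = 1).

Answer: 15/128

Derivation:
Let M_10 = max(S_0,...,S_10). Use the reflection principle: for j ≥ 1, #{paths with M_10 ≥ j} = #{S_10 ≥ j} + #{S_10 ≥ j+1}.
By reflection, #{M_10 ≥ 4} = #{S_10 ≥ 4} + #{S_10 ≥ 5} = 176 + 56 = 232.
#{M_10 ≥ 5} = #{S_10 ≥ 5} + #{S_10 ≥ 6} = 56 + 56 = 112.
#{M_10 = 4} = 232 - 112 = 120.
P(M_10 = 4) = 120/1024 = 15/128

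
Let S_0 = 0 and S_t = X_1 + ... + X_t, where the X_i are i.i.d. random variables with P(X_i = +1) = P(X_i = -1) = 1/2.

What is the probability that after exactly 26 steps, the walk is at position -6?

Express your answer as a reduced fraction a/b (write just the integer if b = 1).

To reach position -6 after 26 steps: need 10 steps of +1 and 16 of -1.
Favorable paths: C(26,10) = 5311735
Total paths: 2^26 = 67108864
P = 5311735/67108864 = 5311735/67108864

Answer: 5311735/67108864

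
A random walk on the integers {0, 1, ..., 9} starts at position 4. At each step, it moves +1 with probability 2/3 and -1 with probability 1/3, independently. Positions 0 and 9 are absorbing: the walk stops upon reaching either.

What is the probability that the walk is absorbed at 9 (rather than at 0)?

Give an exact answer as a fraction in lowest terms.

Biased walk: p = 2/3, q = 1/3, r = q/p = 1/2
Gambler's ruin: P(hit 9 before 0 | start at 4) = (1 - r^a)/(1 - r^N)
r^4 = 1/16; r^9 = 1/512
P = (1 - 1/16) / (1 - 1/512) = 15/16 / 511/512 = 480/511

Answer: 480/511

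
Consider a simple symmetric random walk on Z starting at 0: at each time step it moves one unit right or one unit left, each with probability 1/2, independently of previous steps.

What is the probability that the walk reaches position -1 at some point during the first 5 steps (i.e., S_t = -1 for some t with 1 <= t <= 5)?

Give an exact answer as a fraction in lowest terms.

Count via complement. Let g(t,s) = #length-t paths at position s with S_1..S_t all ≠ -1.
g(t,s) = g(t-1,s-1) + g(t-1,s+1) for s ≠ -1; g(t,-1) = 0.
t=0: g(0,0)=1
t=1: g(1,1)=1
t=2: g(2,0)=1 g(2,2)=1
t=3: g(3,1)=2 g(3,3)=1
t=4: g(4,0)=2 g(4,2)=3 g(4,4)=1
t=5: g(5,1)=5 g(5,3)=4 g(5,5)=1
Paths never hitting -1: Σ_s g(5,s) = 10
Paths hitting -1: 2^5 - 10 = 22
P = 22/32 = 11/16

Answer: 11/16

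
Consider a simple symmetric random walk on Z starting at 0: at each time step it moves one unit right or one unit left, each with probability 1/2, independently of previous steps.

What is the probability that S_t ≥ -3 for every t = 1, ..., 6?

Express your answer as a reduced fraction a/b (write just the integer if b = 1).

Answer: 7/8

Derivation:
Let f(t,s) = #length-t paths at position s with S_1..S_t all ≥ -3.
f(t,s) = f(t-1,s-1) + f(t-1,s+1) for s ≥ -3; f(t,s) = 0 for s < -3.
t=0: f(0,0)=1
t=1: f(1,-1)=1 f(1,1)=1
t=2: f(2,-2)=1 f(2,0)=2 f(2,2)=1
t=3: f(3,-3)=1 f(3,-1)=3 f(3,1)=3 f(3,3)=1
t=4: f(4,-2)=4 f(4,0)=6 f(4,2)=4 f(4,4)=1
t=5: f(5,-3)=4 f(5,-1)=10 f(5,1)=10 f(5,3)=5 f(5,5)=1
t=6: f(6,-2)=14 f(6,0)=20 f(6,2)=15 f(6,4)=6 f(6,6)=1
Σ_s f(6,s) = 56
P = 56/64 = 7/8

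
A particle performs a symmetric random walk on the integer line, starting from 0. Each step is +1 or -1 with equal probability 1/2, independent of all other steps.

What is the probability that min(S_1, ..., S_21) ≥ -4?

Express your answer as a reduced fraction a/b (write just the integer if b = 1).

Answer: 748391/1048576

Derivation:
Let f(t,s) = #length-t paths at position s with S_1..S_t all ≥ -4.
f(t,s) = f(t-1,s-1) + f(t-1,s+1) for s ≥ -4; f(t,s) = 0 for s < -4.
t=0: f(0,0)=1
t=1: f(1,-1)=1 f(1,1)=1
t=2: f(2,-2)=1 f(2,0)=2 f(2,2)=1
t=3: f(3,-3)=1 f(3,-1)=3 f(3,1)=3 f(3,3)=1
t=4: f(4,-4)=1 f(4,-2)=4 f(4,0)=6 f(4,2)=4 f(4,4)=1
t=5: f(5,-3)=5 f(5,-1)=10 f(5,1)=10 f(5,3)=5 f(5,5)=1
t=6: f(6,-4)=5 f(6,-2)=15 f(6,0)=20 f(6,2)=15 f(6,4)=6 f(6,6)=1
t=7: f(7,-3)=20 f(7,-1)=35 f(7,1)=35 f(7,3)=21 f(7,5)=7 f(7,7)=1
t=8: f(8,-4)=20 f(8,-2)=55 f(8,0)=70 f(8,2)=56 f(8,4)=28 f(8,6)=8 f(8,8)=1
t=9: f(9,-3)=75 f(9,-1)=125 f(9,1)=126 f(9,3)=84 f(9,5)=36 f(9,7)=9 f(9,9)=1
t=10: f(10,-4)=75 f(10,-2)=200 f(10,0)=251 f(10,2)=210 f(10,4)=120 f(10,6)=45 f(10,8)=10 f(10,10)=1
t=11: f(11,-3)=275 f(11,-1)=451 f(11,1)=461 f(11,3)=330 f(11,5)=165 f(11,7)=55 f(11,9)=11 f(11,11)=1
t=12: f(12,-4)=275 f(12,-2)=726 f(12,0)=912 f(12,2)=791 f(12,4)=495 f(12,6)=220 f(12,8)=66 f(12,10)=12 f(12,12)=1
t=13: f(13,-3)=1001 f(13,-1)=1638 f(13,1)=1703 f(13,3)=1286 f(13,5)=715 f(13,7)=286 f(13,9)=78 f(13,11)=13 f(13,13)=1
t=14: f(14,-4)=1001 f(14,-2)=2639 f(14,0)=3341 f(14,2)=2989 f(14,4)=2001 f(14,6)=1001 f(14,8)=364 f(14,10)=91 f(14,12)=14 f(14,14)=1
t=15: f(15,-3)=3640 f(15,-1)=5980 f(15,1)=6330 f(15,3)=4990 f(15,5)=3002 f(15,7)=1365 f(15,9)=455 f(15,11)=105 f(15,13)=15 f(15,15)=1
t=16: f(16,-4)=3640 f(16,-2)=9620 f(16,0)=12310 f(16,2)=11320 f(16,4)=7992 f(16,6)=4367 f(16,8)=1820 f(16,10)=560 f(16,12)=120 f(16,14)=16 f(16,16)=1
t=17: f(17,-3)=13260 f(17,-1)=21930 f(17,1)=23630 f(17,3)=19312 f(17,5)=12359 f(17,7)=6187 f(17,9)=2380 f(17,11)=680 f(17,13)=136 f(17,15)=17 f(17,17)=1
t=18: f(18,-4)=13260 f(18,-2)=35190 f(18,0)=45560 f(18,2)=42942 f(18,4)=31671 f(18,6)=18546 f(18,8)=8567 f(18,10)=3060 f(18,12)=816 f(18,14)=153 f(18,16)=18 f(18,18)=1
t=19: f(19,-3)=48450 f(19,-1)=80750 f(19,1)=88502 f(19,3)=74613 f(19,5)=50217 f(19,7)=27113 f(19,9)=11627 f(19,11)=3876 f(19,13)=969 f(19,15)=171 f(19,17)=19 f(19,19)=1
t=20: f(20,-4)=48450 f(20,-2)=129200 f(20,0)=169252 f(20,2)=163115 f(20,4)=124830 f(20,6)=77330 f(20,8)=38740 f(20,10)=15503 f(20,12)=4845 f(20,14)=1140 f(20,16)=190 f(20,18)=20 f(20,20)=1
t=21: f(21,-3)=177650 f(21,-1)=298452 f(21,1)=332367 f(21,3)=287945 f(21,5)=202160 f(21,7)=116070 f(21,9)=54243 f(21,11)=20348 f(21,13)=5985 f(21,15)=1330 f(21,17)=210 f(21,19)=21 f(21,21)=1
Σ_s f(21,s) = 1496782
P = 1496782/2097152 = 748391/1048576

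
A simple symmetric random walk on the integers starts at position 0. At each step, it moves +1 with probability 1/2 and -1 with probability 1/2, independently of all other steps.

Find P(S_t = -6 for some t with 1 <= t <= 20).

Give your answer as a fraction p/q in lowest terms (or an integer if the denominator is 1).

Count via complement. Let g(t,s) = #length-t paths at position s with S_1..S_t all ≠ -6.
g(t,s) = g(t-1,s-1) + g(t-1,s+1) for s ≠ -6; g(t,-6) = 0.
t=0: g(0,0)=1
t=1: g(1,-1)=1 g(1,1)=1
t=2: g(2,-2)=1 g(2,0)=2 g(2,2)=1
t=3: g(3,-3)=1 g(3,-1)=3 g(3,1)=3 g(3,3)=1
t=4: g(4,-4)=1 g(4,-2)=4 g(4,0)=6 g(4,2)=4 g(4,4)=1
t=5: g(5,-5)=1 g(5,-3)=5 g(5,-1)=10 g(5,1)=10 g(5,3)=5 g(5,5)=1
t=6: g(6,-4)=6 g(6,-2)=15 g(6,0)=20 g(6,2)=15 g(6,4)=6 g(6,6)=1
t=7: g(7,-5)=6 g(7,-3)=21 g(7,-1)=35 g(7,1)=35 g(7,3)=21 g(7,5)=7 g(7,7)=1
t=8: g(8,-4)=27 g(8,-2)=56 g(8,0)=70 g(8,2)=56 g(8,4)=28 g(8,6)=8 g(8,8)=1
t=9: g(9,-5)=27 g(9,-3)=83 g(9,-1)=126 g(9,1)=126 g(9,3)=84 g(9,5)=36 g(9,7)=9 g(9,9)=1
t=10: g(10,-4)=110 g(10,-2)=209 g(10,0)=252 g(10,2)=210 g(10,4)=120 g(10,6)=45 g(10,8)=10 g(10,10)=1
t=11: g(11,-5)=110 g(11,-3)=319 g(11,-1)=461 g(11,1)=462 g(11,3)=330 g(11,5)=165 g(11,7)=55 g(11,9)=11 g(11,11)=1
t=12: g(12,-4)=429 g(12,-2)=780 g(12,0)=923 g(12,2)=792 g(12,4)=495 g(12,6)=220 g(12,8)=66 g(12,10)=12 g(12,12)=1
t=13: g(13,-5)=429 g(13,-3)=1209 g(13,-1)=1703 g(13,1)=1715 g(13,3)=1287 g(13,5)=715 g(13,7)=286 g(13,9)=78 g(13,11)=13 g(13,13)=1
t=14: g(14,-4)=1638 g(14,-2)=2912 g(14,0)=3418 g(14,2)=3002 g(14,4)=2002 g(14,6)=1001 g(14,8)=364 g(14,10)=91 g(14,12)=14 g(14,14)=1
t=15: g(15,-5)=1638 g(15,-3)=4550 g(15,-1)=6330 g(15,1)=6420 g(15,3)=5004 g(15,5)=3003 g(15,7)=1365 g(15,9)=455 g(15,11)=105 g(15,13)=15 g(15,15)=1
t=16: g(16,-4)=6188 g(16,-2)=10880 g(16,0)=12750 g(16,2)=11424 g(16,4)=8007 g(16,6)=4368 g(16,8)=1820 g(16,10)=560 g(16,12)=120 g(16,14)=16 g(16,16)=1
t=17: g(17,-5)=6188 g(17,-3)=17068 g(17,-1)=23630 g(17,1)=24174 g(17,3)=19431 g(17,5)=12375 g(17,7)=6188 g(17,9)=2380 g(17,11)=680 g(17,13)=136 g(17,15)=17 g(17,17)=1
t=18: g(18,-4)=23256 g(18,-2)=40698 g(18,0)=47804 g(18,2)=43605 g(18,4)=31806 g(18,6)=18563 g(18,8)=8568 g(18,10)=3060 g(18,12)=816 g(18,14)=153 g(18,16)=18 g(18,18)=1
t=19: g(19,-5)=23256 g(19,-3)=63954 g(19,-1)=88502 g(19,1)=91409 g(19,3)=75411 g(19,5)=50369 g(19,7)=27131 g(19,9)=11628 g(19,11)=3876 g(19,13)=969 g(19,15)=171 g(19,17)=19 g(19,19)=1
t=20: g(20,-4)=87210 g(20,-2)=152456 g(20,0)=179911 g(20,2)=166820 g(20,4)=125780 g(20,6)=77500 g(20,8)=38759 g(20,10)=15504 g(20,12)=4845 g(20,14)=1140 g(20,16)=190 g(20,18)=20 g(20,20)=1
Paths never hitting -6: Σ_s g(20,s) = 850136
Paths hitting -6: 2^20 - 850136 = 198440
P = 198440/1048576 = 24805/131072

Answer: 24805/131072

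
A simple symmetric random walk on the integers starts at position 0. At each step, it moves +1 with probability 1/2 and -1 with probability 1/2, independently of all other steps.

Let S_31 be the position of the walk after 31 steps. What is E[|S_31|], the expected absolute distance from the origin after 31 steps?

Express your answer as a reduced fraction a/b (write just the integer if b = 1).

S_31 takes values m ≡ 1 (mod 2) with |m| ≤ 31; P(S_31=m) = C(31,(31+m)/2)/2^31.
Total paths: 2^31 = 2147483648
Distribution: P(S=-31)=1/2147483648, P(S=-29)=31/2147483648, P(S=-27)=465/2147483648, P(S=-25)=4495/2147483648, P(S=-23)=31465/2147483648, P(S=-21)=169911/2147483648, P(S=-19)=736281/2147483648, P(S=-17)=2629575/2147483648, P(S=-15)=7888725/2147483648, P(S=-13)=20160075/2147483648, P(S=-11)=44352165/2147483648, P(S=-9)=84672315/2147483648, P(S=-7)=141120525/2147483648, P(S=-5)=206253075/2147483648, P(S=-3)=265182525/2147483648, P(S=-1)=300540195/2147483648, P(S=1)=300540195/2147483648, P(S=3)=265182525/2147483648, P(S=5)=206253075/2147483648, P(S=7)=141120525/2147483648, P(S=9)=84672315/2147483648, P(S=11)=44352165/2147483648, P(S=13)=20160075/2147483648, P(S=15)=7888725/2147483648, P(S=17)=2629575/2147483648, P(S=19)=736281/2147483648, P(S=21)=169911/2147483648, P(S=23)=31465/2147483648, P(S=25)=4495/2147483648, P(S=27)=465/2147483648, P(S=29)=31/2147483648, P(S=31)=1/2147483648
E[|S_31|] = Σ_m |m|·P(S_31=m) = 9617286240/2147483648 = 300540195/67108864

Answer: 300540195/67108864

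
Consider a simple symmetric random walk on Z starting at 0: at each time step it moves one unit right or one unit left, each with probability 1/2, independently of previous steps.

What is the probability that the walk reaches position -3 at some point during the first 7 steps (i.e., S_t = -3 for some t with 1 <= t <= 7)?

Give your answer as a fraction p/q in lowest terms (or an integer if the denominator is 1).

Answer: 37/128

Derivation:
Count via complement. Let g(t,s) = #length-t paths at position s with S_1..S_t all ≠ -3.
g(t,s) = g(t-1,s-1) + g(t-1,s+1) for s ≠ -3; g(t,-3) = 0.
t=0: g(0,0)=1
t=1: g(1,-1)=1 g(1,1)=1
t=2: g(2,-2)=1 g(2,0)=2 g(2,2)=1
t=3: g(3,-1)=3 g(3,1)=3 g(3,3)=1
t=4: g(4,-2)=3 g(4,0)=6 g(4,2)=4 g(4,4)=1
t=5: g(5,-1)=9 g(5,1)=10 g(5,3)=5 g(5,5)=1
t=6: g(6,-2)=9 g(6,0)=19 g(6,2)=15 g(6,4)=6 g(6,6)=1
t=7: g(7,-1)=28 g(7,1)=34 g(7,3)=21 g(7,5)=7 g(7,7)=1
Paths never hitting -3: Σ_s g(7,s) = 91
Paths hitting -3: 2^7 - 91 = 37
P = 37/128 = 37/128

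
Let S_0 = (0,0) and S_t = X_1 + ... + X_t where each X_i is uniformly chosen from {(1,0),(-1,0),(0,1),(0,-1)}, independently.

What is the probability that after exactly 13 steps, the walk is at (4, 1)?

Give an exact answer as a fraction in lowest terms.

Answer: 920205/67108864

Derivation:
Let h be the number of horizontal steps (so 13-h are vertical). To end at (4,1) need (h+4)/2 right-steps and ((13-h)+1)/2 up-steps.
Sum over h with 4 ≤ h ≤ 12, h ≡ 0 (mod 2), 13-h ≡ 1 (mod 2):
h=4: C(13,4)·C(4,4)·C(9,5) = 715·1·126 = 90090
h=6: C(13,6)·C(6,5)·C(7,4) = 1716·6·35 = 360360
h=8: C(13,8)·C(8,6)·C(5,3) = 1287·28·10 = 360360
h=10: C(13,10)·C(10,7)·C(3,2) = 286·120·3 = 102960
h=12: C(13,12)·C(12,8)·C(1,1) = 13·495·1 = 6435
Total favorable: 920205
Total paths: 4^13 = 67108864
P = 920205/67108864 = 920205/67108864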